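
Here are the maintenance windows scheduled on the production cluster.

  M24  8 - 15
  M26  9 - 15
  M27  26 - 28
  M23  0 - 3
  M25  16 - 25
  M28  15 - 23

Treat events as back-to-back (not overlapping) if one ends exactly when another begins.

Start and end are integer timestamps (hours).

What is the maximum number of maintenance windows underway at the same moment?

2

Sort all start/end points and keep a running count:
0 start M23 → 1
3 end M23 → 0
8 start M24 → 1
9 start M26 → 2
15 end M24 → 1
15 end M26 → 0
15 start M28 → 1
16 start M25 → 2
23 end M28 → 1
25 end M25 → 0
26 start M27 → 1
28 end M27 → 0
Peak is 2, at 9 (M24, M26).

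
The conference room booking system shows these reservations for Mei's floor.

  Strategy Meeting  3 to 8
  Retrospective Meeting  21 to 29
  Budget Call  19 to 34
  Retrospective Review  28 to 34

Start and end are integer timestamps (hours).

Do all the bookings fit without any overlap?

No

Sorted by start: Strategy Meeting, Budget Call, Retrospective Meeting, Retrospective Review.
Budget Call starts after Strategy Meeting ends, so nothing later overlaps Strategy Meeting either.
Retrospective Meeting starts before Budget Call ends → Budget Call and Retrospective Meeting overlap.
That's a conflict, so the schedule is not conflict-free.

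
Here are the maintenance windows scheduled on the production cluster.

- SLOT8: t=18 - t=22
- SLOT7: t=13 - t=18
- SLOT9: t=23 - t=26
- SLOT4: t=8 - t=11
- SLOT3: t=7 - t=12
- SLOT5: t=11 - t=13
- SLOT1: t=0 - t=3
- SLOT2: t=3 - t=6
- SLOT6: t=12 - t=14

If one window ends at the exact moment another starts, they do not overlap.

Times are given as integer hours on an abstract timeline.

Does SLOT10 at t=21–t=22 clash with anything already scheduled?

SLOT1: ends t=3 at or before SLOT10 starts t=21 → clear.
SLOT2: ends t=6 at or before SLOT10 starts t=21 → clear.
SLOT3: ends t=12 at or before SLOT10 starts t=21 → clear.
SLOT4: ends t=11 at or before SLOT10 starts t=21 → clear.
SLOT5: ends t=13 at or before SLOT10 starts t=21 → clear.
SLOT6: ends t=14 at or before SLOT10 starts t=21 → clear.
SLOT7: ends t=18 at or before SLOT10 starts t=21 → clear.
SLOT8: starts t=18 before SLOT10 ends t=22, and ends t=22 after SLOT10 starts t=21 → overlap.
SLOT9: starts t=23 at or after SLOT10 ends t=22 → clear.
SLOT10 overlaps SLOT8.

Yes — it overlaps SLOT8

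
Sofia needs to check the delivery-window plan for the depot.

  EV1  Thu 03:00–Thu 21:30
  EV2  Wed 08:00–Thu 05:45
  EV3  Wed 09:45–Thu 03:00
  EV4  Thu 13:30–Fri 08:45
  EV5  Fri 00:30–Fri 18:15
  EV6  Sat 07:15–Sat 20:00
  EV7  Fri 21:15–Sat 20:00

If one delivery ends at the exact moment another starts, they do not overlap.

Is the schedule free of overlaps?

Two intervals overlap when each starts before the other ends.
Sorted by start: EV2, EV3, EV1, EV4, EV5, EV7, EV6.
EV3 starts before EV2 ends → EV2 and EV3 overlap.
That's a conflict, so the schedule is not conflict-free.

No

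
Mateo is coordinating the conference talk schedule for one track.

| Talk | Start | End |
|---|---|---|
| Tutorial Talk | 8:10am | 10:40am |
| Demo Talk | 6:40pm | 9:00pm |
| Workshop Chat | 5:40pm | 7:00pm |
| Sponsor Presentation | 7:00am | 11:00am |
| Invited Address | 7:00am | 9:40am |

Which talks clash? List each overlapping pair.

Demo Talk & Workshop Chat, Invited Address & Sponsor Presentation, Invited Address & Tutorial Talk, Sponsor Presentation & Tutorial Talk

Sorted by start: Sponsor Presentation, Invited Address, Tutorial Talk, Workshop Chat, Demo Talk.
Invited Address starts before Sponsor Presentation ends → Sponsor Presentation and Invited Address overlap.
Tutorial Talk starts before Sponsor Presentation ends → Sponsor Presentation and Tutorial Talk overlap.
Workshop Chat starts after Sponsor Presentation ends — done with Sponsor Presentation.
Tutorial Talk starts before Invited Address ends → Invited Address and Tutorial Talk overlap.
Workshop Chat starts after Invited Address ends — done with Invited Address.
Workshop Chat starts after Tutorial Talk ends — done with Tutorial Talk.
Demo Talk starts before Workshop Chat ends → Workshop Chat and Demo Talk overlap.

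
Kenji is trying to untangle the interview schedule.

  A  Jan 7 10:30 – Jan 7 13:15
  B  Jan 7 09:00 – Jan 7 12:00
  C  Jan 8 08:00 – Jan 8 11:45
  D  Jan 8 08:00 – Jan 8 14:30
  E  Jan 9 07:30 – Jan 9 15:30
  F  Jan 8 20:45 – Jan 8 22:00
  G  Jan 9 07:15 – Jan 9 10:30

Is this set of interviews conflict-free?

Sorted by start: B, A, C, D, F, G, E.
A starts before B ends → B and A overlap.
That's a conflict, so the schedule is not conflict-free.

No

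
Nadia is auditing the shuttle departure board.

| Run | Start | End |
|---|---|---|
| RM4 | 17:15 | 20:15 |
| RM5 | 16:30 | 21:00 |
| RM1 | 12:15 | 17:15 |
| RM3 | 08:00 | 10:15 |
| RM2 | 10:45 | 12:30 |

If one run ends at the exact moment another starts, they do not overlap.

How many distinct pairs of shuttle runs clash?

3

Two intervals overlap when each starts before the other ends.
Sorted by start: RM3, RM2, RM1, RM5, RM4.
RM2 starts after RM3 ends, so nothing later overlaps RM3 either.
RM1 starts before RM2 ends → RM2 and RM1 overlap.
RM5 starts after RM2 ends, so nothing later overlaps RM2 either.
RM5 starts before RM1 ends → RM1 and RM5 overlap.
RM4 starts exactly when RM1 ends (back-to-back, no overlap).
RM4 starts before RM5 ends → RM5 and RM4 overlap.
Overlapping pairs: RM1 & RM2, RM1 & RM5, RM4 & RM5 — 3 in total.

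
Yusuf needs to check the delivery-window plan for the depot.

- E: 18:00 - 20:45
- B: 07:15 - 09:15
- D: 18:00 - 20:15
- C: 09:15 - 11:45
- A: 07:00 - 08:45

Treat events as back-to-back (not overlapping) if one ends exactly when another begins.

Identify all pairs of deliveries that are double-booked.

Check each pair: they overlap iff neither finishes before the other starts.
Sorted by start: A, B, C, D, E.
B starts before A ends → A and B overlap.
C starts after A ends, so A has no further overlaps.
C starts exactly when B ends (back-to-back, no overlap), so B has no further overlaps.
D starts after C ends, so C has no further overlaps.
E starts before D ends → D and E overlap.

A & B, D & E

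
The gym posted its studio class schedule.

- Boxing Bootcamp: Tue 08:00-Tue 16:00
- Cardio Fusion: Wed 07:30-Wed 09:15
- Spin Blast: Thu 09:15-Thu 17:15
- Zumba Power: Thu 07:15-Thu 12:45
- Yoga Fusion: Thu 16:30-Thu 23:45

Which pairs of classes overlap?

Sorted by start: Boxing Bootcamp, Cardio Fusion, Zumba Power, Spin Blast, Yoga Fusion.
Cardio Fusion starts after Boxing Bootcamp ends, so Boxing Bootcamp has no further overlaps.
Zumba Power starts after Cardio Fusion ends, so Cardio Fusion has no further overlaps.
Spin Blast starts before Zumba Power ends → Zumba Power and Spin Blast overlap.
Yoga Fusion starts after Zumba Power ends.
Yoga Fusion starts before Spin Blast ends → Spin Blast and Yoga Fusion overlap.

Spin Blast & Yoga Fusion, Spin Blast & Zumba Power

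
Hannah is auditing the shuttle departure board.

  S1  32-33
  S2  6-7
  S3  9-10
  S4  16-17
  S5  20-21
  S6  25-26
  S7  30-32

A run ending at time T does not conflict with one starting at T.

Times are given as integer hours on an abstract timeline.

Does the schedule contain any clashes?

No

Two intervals overlap when each starts before the other ends.
Sorted by start: S2, S3, S4, S5, S6, S7, S1.
S3 starts after S2 ends — done with S2.
S4 starts after S3 ends — done with S3.
S5 starts after S4 ends — done with S4.
S6 starts after S5 ends — done with S5.
S7 starts after S6 ends — done with S6.
S1 starts exactly when S7 ends (back-to-back, no overlap).
Every pair is clear; the schedule has no overlaps.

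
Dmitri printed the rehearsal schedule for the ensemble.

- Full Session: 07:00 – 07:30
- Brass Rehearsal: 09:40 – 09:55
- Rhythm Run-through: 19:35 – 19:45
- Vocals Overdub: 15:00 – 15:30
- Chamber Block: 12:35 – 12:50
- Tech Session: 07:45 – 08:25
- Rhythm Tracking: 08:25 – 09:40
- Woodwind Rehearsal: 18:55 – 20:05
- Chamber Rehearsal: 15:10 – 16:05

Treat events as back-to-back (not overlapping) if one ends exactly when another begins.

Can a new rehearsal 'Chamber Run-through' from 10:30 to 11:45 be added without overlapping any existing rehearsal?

Full Session: ends 07:30 at or before Chamber Run-through starts 10:30 → clear.
Tech Session: ends 08:25 at or before Chamber Run-through starts 10:30 → clear.
Rhythm Tracking: ends 09:40 at or before Chamber Run-through starts 10:30 → clear.
Brass Rehearsal: ends 09:55 at or before Chamber Run-through starts 10:30 → clear.
Chamber Block: starts 12:35 at or after Chamber Run-through ends 11:45 → clear.
Vocals Overdub: starts 15:00 at or after Chamber Run-through ends 11:45 → clear.
Chamber Rehearsal: starts 15:10 at or after Chamber Run-through ends 11:45 → clear.
Woodwind Rehearsal: starts 18:55 at or after Chamber Run-through ends 11:45 → clear.
Rhythm Run-through: starts 19:35 at or after Chamber Run-through ends 11:45 → clear.

Yes — the slot is free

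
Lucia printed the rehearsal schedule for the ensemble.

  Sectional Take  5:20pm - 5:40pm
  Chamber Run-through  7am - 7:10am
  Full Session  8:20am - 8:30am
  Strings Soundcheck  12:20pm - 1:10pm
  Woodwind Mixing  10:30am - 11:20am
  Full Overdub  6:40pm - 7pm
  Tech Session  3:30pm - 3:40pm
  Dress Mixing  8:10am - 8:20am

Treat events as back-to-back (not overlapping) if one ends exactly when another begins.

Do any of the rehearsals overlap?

No

Sorted by start: Chamber Run-through, Dress Mixing, Full Session, Woodwind Mixing, Strings Soundcheck, Tech Session, Sectional Take, Full Overdub.
Dress Mixing starts after Chamber Run-through ends; Chamber Run-through is clear from here.
Full Session starts exactly when Dress Mixing ends (back-to-back, no overlap); Dress Mixing is clear from here.
Woodwind Mixing starts after Full Session ends; Full Session is clear from here.
Strings Soundcheck starts after Woodwind Mixing ends; Woodwind Mixing is clear from here.
Tech Session starts after Strings Soundcheck ends; Strings Soundcheck is clear from here.
Sectional Take starts after Tech Session ends; Tech Session is clear from here.
Full Overdub starts after Sectional Take ends.
Every pair is clear; the schedule has no overlaps.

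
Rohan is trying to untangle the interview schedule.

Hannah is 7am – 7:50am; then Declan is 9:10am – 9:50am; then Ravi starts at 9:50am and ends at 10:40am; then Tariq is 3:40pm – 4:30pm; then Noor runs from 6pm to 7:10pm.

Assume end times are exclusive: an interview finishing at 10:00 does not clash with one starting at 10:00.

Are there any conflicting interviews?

No

Two intervals overlap when each starts before the other ends.
Sorted by start: Hannah, Declan, Ravi, Tariq, Noor.
Declan starts after Hannah ends; Hannah is clear from here.
Ravi starts exactly when Declan ends (back-to-back, no overlap); Declan is clear from here.
Tariq starts after Ravi ends; Ravi is clear from here.
Noor starts after Tariq ends.
Every pair is clear; the schedule has no overlaps.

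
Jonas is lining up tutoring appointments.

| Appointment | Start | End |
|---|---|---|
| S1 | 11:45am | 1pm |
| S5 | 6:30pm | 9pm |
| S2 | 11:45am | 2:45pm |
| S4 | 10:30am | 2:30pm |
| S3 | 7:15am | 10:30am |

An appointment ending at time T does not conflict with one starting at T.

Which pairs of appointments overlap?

S1 & S2, S1 & S4, S2 & S4

Sorted by start: S3, S4, S1, S2, S5.
S4 starts exactly when S3 ends (back-to-back, no overlap), so nothing later overlaps S3 either.
S1 starts before S4 ends → S4 and S1 overlap.
S2 starts before S4 ends → S4 and S2 overlap.
S5 starts after S4 ends.
S2 starts before S1 ends → S1 and S2 overlap.
S5 starts after S1 ends.
S5 starts after S2 ends.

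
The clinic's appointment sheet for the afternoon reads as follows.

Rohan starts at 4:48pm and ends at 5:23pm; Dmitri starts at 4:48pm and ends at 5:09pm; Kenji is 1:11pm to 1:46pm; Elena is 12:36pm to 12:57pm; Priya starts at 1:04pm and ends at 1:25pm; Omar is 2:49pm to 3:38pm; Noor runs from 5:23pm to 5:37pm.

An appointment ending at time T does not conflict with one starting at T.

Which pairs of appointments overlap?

Check each pair: they overlap iff neither finishes before the other starts.
Sorted by start: Elena, Priya, Kenji, Omar, Dmitri, Rohan, Noor.
Priya starts after Elena ends; Elena is clear from here.
Kenji starts before Priya ends → Priya and Kenji overlap.
Omar starts after Priya ends; Priya is clear from here.
Omar starts after Kenji ends; Kenji is clear from here.
Dmitri starts after Omar ends; Omar is clear from here.
Rohan starts before Dmitri ends → Dmitri and Rohan overlap.
Noor starts after Dmitri ends.
Noor starts exactly when Rohan ends (back-to-back, no overlap).

Dmitri & Rohan, Kenji & Priya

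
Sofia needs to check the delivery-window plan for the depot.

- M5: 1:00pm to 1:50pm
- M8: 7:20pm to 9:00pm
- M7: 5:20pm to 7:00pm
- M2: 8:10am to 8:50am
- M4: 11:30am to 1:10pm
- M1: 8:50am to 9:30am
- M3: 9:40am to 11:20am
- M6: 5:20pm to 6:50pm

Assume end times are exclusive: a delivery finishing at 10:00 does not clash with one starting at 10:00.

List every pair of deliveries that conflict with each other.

Check each pair: they overlap iff neither finishes before the other starts.
Sorted by start: M2, M1, M3, M4, M5, M6, M7, M8.
M1 starts exactly when M2 ends (back-to-back, no overlap), so M2 has no further overlaps.
M3 starts after M1 ends, so M1 has no further overlaps.
M4 starts after M3 ends, so M3 has no further overlaps.
M5 starts before M4 ends → M4 and M5 overlap.
M6 starts after M4 ends, so M4 has no further overlaps.
M6 starts after M5 ends, so M5 has no further overlaps.
M7 starts before M6 ends → M6 and M7 overlap.
M8 starts after M6 ends.
M8 starts after M7 ends.

M4 & M5, M6 & M7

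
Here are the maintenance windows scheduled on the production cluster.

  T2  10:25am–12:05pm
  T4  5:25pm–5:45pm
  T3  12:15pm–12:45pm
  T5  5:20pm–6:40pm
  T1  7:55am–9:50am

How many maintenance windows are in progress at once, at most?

Walk through starts and ends in time order (an end at T is processed before a start at T):
7:55am start T1 → 1
9:50am end T1 → 0
10:25am start T2 → 1
12:05pm end T2 → 0
12:15pm start T3 → 1
12:45pm end T3 → 0
5:20pm start T5 → 1
5:25pm start T4 → 2
5:45pm end T4 → 1
6:40pm end T5 → 0
Peak is 2, at 5:25pm (T4, T5).

2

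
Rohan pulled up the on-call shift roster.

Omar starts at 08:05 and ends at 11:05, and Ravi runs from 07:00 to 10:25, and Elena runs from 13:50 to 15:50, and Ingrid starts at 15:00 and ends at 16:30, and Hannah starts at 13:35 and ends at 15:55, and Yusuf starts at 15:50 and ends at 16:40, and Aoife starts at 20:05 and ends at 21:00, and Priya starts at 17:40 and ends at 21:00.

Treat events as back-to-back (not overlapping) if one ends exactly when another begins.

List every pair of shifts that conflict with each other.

Check each pair: they overlap iff neither finishes before the other starts.
Sorted by start: Ravi, Omar, Hannah, Elena, Ingrid, Yusuf, Priya, Aoife.
Omar starts before Ravi ends → Ravi and Omar overlap.
Hannah starts after Ravi ends — done with Ravi.
Hannah starts after Omar ends — done with Omar.
Elena starts before Hannah ends → Hannah and Elena overlap.
Ingrid starts before Hannah ends → Hannah and Ingrid overlap.
Yusuf starts before Hannah ends → Hannah and Yusuf overlap.
Priya starts after Hannah ends — done with Hannah.
Ingrid starts before Elena ends → Elena and Ingrid overlap.
Yusuf starts exactly when Elena ends (back-to-back, no overlap) — done with Elena.
Yusuf starts before Ingrid ends → Ingrid and Yusuf overlap.
Priya starts after Ingrid ends — done with Ingrid.
Priya starts after Yusuf ends — done with Yusuf.
Aoife starts before Priya ends → Priya and Aoife overlap.

Aoife & Priya, Elena & Hannah, Elena & Ingrid, Hannah & Ingrid, Hannah & Yusuf, Ingrid & Yusuf, Omar & Ravi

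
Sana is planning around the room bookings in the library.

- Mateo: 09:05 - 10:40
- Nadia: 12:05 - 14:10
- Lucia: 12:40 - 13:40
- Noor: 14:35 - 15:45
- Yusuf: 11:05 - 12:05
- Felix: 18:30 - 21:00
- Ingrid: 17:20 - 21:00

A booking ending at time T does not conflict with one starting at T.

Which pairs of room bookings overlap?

Felix & Ingrid, Lucia & Nadia

Two intervals overlap when each starts before the other ends.
Sorted by start: Mateo, Yusuf, Nadia, Lucia, Noor, Ingrid, Felix.
Yusuf starts after Mateo ends; Mateo is clear from here.
Nadia starts exactly when Yusuf ends (back-to-back, no overlap); Yusuf is clear from here.
Lucia starts before Nadia ends → Nadia and Lucia overlap.
Noor starts after Nadia ends; Nadia is clear from here.
Noor starts after Lucia ends; Lucia is clear from here.
Ingrid starts after Noor ends; Noor is clear from here.
Felix starts before Ingrid ends → Ingrid and Felix overlap.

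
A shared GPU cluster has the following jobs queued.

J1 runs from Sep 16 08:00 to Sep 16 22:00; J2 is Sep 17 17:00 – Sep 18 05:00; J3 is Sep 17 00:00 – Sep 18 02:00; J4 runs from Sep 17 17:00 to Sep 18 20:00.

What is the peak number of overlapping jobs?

3

Walk through starts and ends in time order (an end at T is processed before a start at T):
Sep 16 08:00 start J1 → 1
Sep 16 22:00 end J1 → 0
Sep 17 00:00 start J3 → 1
Sep 17 17:00 start J2 → 2
Sep 17 17:00 start J4 → 3
Sep 18 02:00 end J3 → 2
Sep 18 05:00 end J2 → 1
Sep 18 20:00 end J4 → 0
Peak is 3, at Sep 17 17:00 (J2, J3, J4).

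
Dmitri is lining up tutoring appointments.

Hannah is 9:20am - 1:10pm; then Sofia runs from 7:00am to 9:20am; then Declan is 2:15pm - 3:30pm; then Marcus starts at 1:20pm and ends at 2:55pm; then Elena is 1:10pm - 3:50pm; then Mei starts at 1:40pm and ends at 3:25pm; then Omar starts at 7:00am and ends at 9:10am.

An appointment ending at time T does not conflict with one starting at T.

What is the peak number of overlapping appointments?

Walk through starts and ends in time order (an end at T is processed before a start at T):
7:00am start Omar → 1
7:00am start Sofia → 2
9:10am end Omar → 1
9:20am end Sofia → 0
9:20am start Hannah → 1
1:10pm end Hannah → 0
1:10pm start Elena → 1
1:20pm start Marcus → 2
1:40pm start Mei → 3
2:15pm start Declan → 4
2:55pm end Marcus → 3
3:25pm end Mei → 2
3:30pm end Declan → 1
3:50pm end Elena → 0
Peak is 4, at 2:15pm (Declan, Elena, Marcus, Mei).

4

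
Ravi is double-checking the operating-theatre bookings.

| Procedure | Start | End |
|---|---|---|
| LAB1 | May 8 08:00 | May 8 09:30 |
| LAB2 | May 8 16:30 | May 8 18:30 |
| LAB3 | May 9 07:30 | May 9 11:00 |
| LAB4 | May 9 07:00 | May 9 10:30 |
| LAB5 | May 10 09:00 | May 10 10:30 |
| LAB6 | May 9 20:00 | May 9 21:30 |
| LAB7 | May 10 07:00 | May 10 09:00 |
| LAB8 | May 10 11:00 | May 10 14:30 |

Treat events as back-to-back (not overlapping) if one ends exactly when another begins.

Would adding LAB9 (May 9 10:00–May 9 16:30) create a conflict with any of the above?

LAB1: ends May 8 09:30 at or before LAB9 starts May 9 10:00 → clear.
LAB2: ends May 8 18:30 at or before LAB9 starts May 9 10:00 → clear.
LAB4: starts May 9 07:00 before LAB9 ends May 9 16:30, and ends May 9 10:30 after LAB9 starts May 9 10:00 → overlap.
LAB3: starts May 9 07:30 before LAB9 ends May 9 16:30, and ends May 9 11:00 after LAB9 starts May 9 10:00 → overlap.
LAB6: starts May 9 20:00 at or after LAB9 ends May 9 16:30 → clear.
LAB7: starts May 10 07:00 at or after LAB9 ends May 9 16:30 → clear.
LAB5: starts May 10 09:00 at or after LAB9 ends May 9 16:30 → clear.
LAB8: starts May 10 11:00 at or after LAB9 ends May 9 16:30 → clear.
LAB9 overlaps LAB3, LAB4.

Yes — it overlaps LAB3, LAB4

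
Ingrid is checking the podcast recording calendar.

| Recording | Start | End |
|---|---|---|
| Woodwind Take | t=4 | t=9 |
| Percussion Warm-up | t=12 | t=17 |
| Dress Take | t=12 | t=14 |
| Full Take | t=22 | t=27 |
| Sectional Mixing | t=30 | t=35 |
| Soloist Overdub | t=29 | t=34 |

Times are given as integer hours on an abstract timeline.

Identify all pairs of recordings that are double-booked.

Dress Take & Percussion Warm-up, Sectional Mixing & Soloist Overdub

Sorted by start: Woodwind Take, Percussion Warm-up, Dress Take, Full Take, Soloist Overdub, Sectional Mixing.
Percussion Warm-up starts after Woodwind Take ends; Woodwind Take is clear from here.
Dress Take starts before Percussion Warm-up ends → Percussion Warm-up and Dress Take overlap.
Full Take starts after Percussion Warm-up ends; Percussion Warm-up is clear from here.
Full Take starts after Dress Take ends; Dress Take is clear from here.
Soloist Overdub starts after Full Take ends; Full Take is clear from here.
Sectional Mixing starts before Soloist Overdub ends → Soloist Overdub and Sectional Mixing overlap.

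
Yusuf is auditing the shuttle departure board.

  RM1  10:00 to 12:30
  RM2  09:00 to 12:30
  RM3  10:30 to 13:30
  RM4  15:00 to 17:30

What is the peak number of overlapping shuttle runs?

Walk through starts and ends in time order (an end at T is processed before a start at T):
09:00 start RM2 → 1
10:00 start RM1 → 2
10:30 start RM3 → 3
12:30 end RM1 → 2
12:30 end RM2 → 1
13:30 end RM3 → 0
15:00 start RM4 → 1
17:30 end RM4 → 0
Peak is 3, at 10:30 (RM1, RM2, RM3).

3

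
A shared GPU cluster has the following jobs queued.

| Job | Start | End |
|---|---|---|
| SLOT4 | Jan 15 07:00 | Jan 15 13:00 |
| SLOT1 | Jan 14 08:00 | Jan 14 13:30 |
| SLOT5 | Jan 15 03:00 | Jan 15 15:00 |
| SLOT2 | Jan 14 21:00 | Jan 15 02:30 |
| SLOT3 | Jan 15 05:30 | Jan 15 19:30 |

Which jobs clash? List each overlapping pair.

SLOT3 & SLOT4, SLOT3 & SLOT5, SLOT4 & SLOT5

Sorted by start: SLOT1, SLOT2, SLOT5, SLOT3, SLOT4.
SLOT2 starts after SLOT1 ends — done with SLOT1.
SLOT5 starts after SLOT2 ends — done with SLOT2.
SLOT3 starts before SLOT5 ends → SLOT5 and SLOT3 overlap.
SLOT4 starts before SLOT5 ends → SLOT5 and SLOT4 overlap.
SLOT4 starts before SLOT3 ends → SLOT3 and SLOT4 overlap.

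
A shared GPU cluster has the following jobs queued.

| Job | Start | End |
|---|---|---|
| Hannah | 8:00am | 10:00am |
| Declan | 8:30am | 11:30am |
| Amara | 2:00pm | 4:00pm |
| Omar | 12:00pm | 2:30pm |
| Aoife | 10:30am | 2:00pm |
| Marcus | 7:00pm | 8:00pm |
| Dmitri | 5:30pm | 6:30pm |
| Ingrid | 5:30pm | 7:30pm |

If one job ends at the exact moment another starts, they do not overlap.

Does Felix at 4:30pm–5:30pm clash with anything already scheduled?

No — it doesn't clash with anything

Hannah: ends 10:00am at or before Felix starts 4:30pm → clear.
Declan: ends 11:30am at or before Felix starts 4:30pm → clear.
Aoife: ends 2:00pm at or before Felix starts 4:30pm → clear.
Omar: ends 2:30pm at or before Felix starts 4:30pm → clear.
Amara: ends 4:00pm at or before Felix starts 4:30pm → clear.
Dmitri: starts 5:30pm at or after Felix ends 5:30pm → clear.
Ingrid: starts 5:30pm at or after Felix ends 5:30pm → clear.
Marcus: starts 7:00pm at or after Felix ends 5:30pm → clear.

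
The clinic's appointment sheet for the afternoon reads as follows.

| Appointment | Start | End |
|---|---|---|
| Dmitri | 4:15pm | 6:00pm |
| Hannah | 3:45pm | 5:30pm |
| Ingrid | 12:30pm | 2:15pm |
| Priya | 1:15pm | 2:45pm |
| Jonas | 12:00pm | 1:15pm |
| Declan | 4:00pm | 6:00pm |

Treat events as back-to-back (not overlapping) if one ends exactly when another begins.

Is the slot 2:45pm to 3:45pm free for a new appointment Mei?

Jonas: ends 1:15pm at or before Mei starts 2:45pm → clear.
Ingrid: ends 2:15pm at or before Mei starts 2:45pm → clear.
Priya: ends 2:45pm at or before Mei starts 2:45pm → clear.
Hannah: starts 3:45pm at or after Mei ends 3:45pm → clear.
Declan: starts 4:00pm at or after Mei ends 3:45pm → clear.
Dmitri: starts 4:15pm at or after Mei ends 3:45pm → clear.

Yes — the slot is free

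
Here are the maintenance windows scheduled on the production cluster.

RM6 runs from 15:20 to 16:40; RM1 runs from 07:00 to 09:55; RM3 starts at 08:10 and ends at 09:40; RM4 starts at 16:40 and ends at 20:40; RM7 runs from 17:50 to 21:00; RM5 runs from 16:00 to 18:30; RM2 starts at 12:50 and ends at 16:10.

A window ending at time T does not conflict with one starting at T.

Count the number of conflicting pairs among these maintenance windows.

Check each pair: they overlap iff neither finishes before the other starts.
Sorted by start: RM1, RM3, RM2, RM6, RM5, RM4, RM7.
RM3 starts before RM1 ends → RM1 and RM3 overlap.
RM2 starts after RM1 ends, so RM1 has no further overlaps.
RM2 starts after RM3 ends, so RM3 has no further overlaps.
RM6 starts before RM2 ends → RM2 and RM6 overlap.
RM5 starts before RM2 ends → RM2 and RM5 overlap.
RM4 starts after RM2 ends, so RM2 has no further overlaps.
RM5 starts before RM6 ends → RM6 and RM5 overlap.
RM4 starts exactly when RM6 ends (back-to-back, no overlap), so RM6 has no further overlaps.
RM4 starts before RM5 ends → RM5 and RM4 overlap.
RM7 starts before RM5 ends → RM5 and RM7 overlap.
RM7 starts before RM4 ends → RM4 and RM7 overlap.
Overlapping pairs: RM1 & RM3, RM2 & RM5, RM2 & RM6, RM4 & RM5, RM4 & RM7, RM5 & RM6, RM5 & RM7 — 7 in total.

7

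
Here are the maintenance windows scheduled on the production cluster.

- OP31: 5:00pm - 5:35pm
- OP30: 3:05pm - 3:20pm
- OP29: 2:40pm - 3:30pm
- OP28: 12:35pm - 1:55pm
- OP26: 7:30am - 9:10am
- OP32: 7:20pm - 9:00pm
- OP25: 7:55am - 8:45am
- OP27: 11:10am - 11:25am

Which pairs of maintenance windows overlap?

OP25 & OP26, OP29 & OP30

Check each pair: they overlap iff neither finishes before the other starts.
Sorted by start: OP26, OP25, OP27, OP28, OP29, OP30, OP31, OP32.
OP25 starts before OP26 ends → OP26 and OP25 overlap.
OP27 starts after OP26 ends; OP26 is clear from here.
OP27 starts after OP25 ends; OP25 is clear from here.
OP28 starts after OP27 ends; OP27 is clear from here.
OP29 starts after OP28 ends; OP28 is clear from here.
OP30 starts before OP29 ends → OP29 and OP30 overlap.
OP31 starts after OP29 ends; OP29 is clear from here.
OP31 starts after OP30 ends; OP30 is clear from here.
OP32 starts after OP31 ends.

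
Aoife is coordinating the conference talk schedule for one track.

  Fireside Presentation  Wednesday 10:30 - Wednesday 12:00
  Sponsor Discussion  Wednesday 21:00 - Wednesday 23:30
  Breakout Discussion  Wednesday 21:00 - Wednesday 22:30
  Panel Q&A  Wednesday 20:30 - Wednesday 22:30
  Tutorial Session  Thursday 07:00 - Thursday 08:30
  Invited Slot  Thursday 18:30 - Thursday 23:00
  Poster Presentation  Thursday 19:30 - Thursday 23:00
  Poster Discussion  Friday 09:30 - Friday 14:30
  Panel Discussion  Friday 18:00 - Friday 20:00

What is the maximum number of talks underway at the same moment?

Sort all start/end points and keep a running count:
Wednesday 10:30 start Fireside Presentation → 1
Wednesday 12:00 end Fireside Presentation → 0
Wednesday 20:30 start Panel Q&A → 1
Wednesday 21:00 start Breakout Discussion → 2
Wednesday 21:00 start Sponsor Discussion → 3
Wednesday 22:30 end Breakout Discussion → 2
Wednesday 22:30 end Panel Q&A → 1
Wednesday 23:30 end Sponsor Discussion → 0
Thursday 07:00 start Tutorial Session → 1
Thursday 08:30 end Tutorial Session → 0
Thursday 18:30 start Invited Slot → 1
Thursday 19:30 start Poster Presentation → 2
Thursday 23:00 end Invited Slot → 1
Thursday 23:00 end Poster Presentation → 0
Friday 09:30 start Poster Discussion → 1
Friday 14:30 end Poster Discussion → 0
Friday 18:00 start Panel Discussion → 1
Friday 20:00 end Panel Discussion → 0
Peak is 3, at Wednesday 21:00 (Breakout Discussion, Panel Q&A, Sponsor Discussion).

3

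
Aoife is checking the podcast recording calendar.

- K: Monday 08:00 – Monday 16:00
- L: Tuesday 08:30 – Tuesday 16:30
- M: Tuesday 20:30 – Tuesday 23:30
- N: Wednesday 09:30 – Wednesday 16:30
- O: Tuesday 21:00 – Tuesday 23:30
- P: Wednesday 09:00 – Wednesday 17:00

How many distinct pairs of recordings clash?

Sorted by start: K, L, M, O, P, N.
L starts after K ends, so K has no further overlaps.
M starts after L ends, so L has no further overlaps.
O starts before M ends → M and O overlap.
P starts after M ends, so M has no further overlaps.
P starts after O ends, so O has no further overlaps.
N starts before P ends → P and N overlap.
Overlapping pairs: M & O, N & P — 2 in total.

2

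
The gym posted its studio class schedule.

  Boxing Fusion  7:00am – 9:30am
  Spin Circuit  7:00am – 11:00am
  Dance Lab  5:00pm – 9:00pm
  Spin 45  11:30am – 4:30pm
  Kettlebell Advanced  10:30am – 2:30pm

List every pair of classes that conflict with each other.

Boxing Fusion & Spin Circuit, Kettlebell Advanced & Spin 45, Kettlebell Advanced & Spin Circuit

Sorted by start: Boxing Fusion, Spin Circuit, Kettlebell Advanced, Spin 45, Dance Lab.
Spin Circuit starts before Boxing Fusion ends → Boxing Fusion and Spin Circuit overlap.
Kettlebell Advanced starts after Boxing Fusion ends; Boxing Fusion is clear from here.
Kettlebell Advanced starts before Spin Circuit ends → Spin Circuit and Kettlebell Advanced overlap.
Spin 45 starts after Spin Circuit ends; Spin Circuit is clear from here.
Spin 45 starts before Kettlebell Advanced ends → Kettlebell Advanced and Spin 45 overlap.
Dance Lab starts after Kettlebell Advanced ends.
Dance Lab starts after Spin 45 ends.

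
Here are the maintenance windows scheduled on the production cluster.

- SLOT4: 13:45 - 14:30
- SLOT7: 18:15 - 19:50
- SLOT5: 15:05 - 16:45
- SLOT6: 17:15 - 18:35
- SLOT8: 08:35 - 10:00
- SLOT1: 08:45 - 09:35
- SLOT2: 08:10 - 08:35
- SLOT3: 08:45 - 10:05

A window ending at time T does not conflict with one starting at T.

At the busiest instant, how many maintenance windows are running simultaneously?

3

Sweep the timeline, counting +1 at each start and −1 at each end (ends before starts at a tie):
08:10 start SLOT2 → 1
08:35 end SLOT2 → 0
08:35 start SLOT8 → 1
08:45 start SLOT1 → 2
08:45 start SLOT3 → 3
09:35 end SLOT1 → 2
10:00 end SLOT8 → 1
10:05 end SLOT3 → 0
13:45 start SLOT4 → 1
14:30 end SLOT4 → 0
15:05 start SLOT5 → 1
16:45 end SLOT5 → 0
17:15 start SLOT6 → 1
18:15 start SLOT7 → 2
18:35 end SLOT6 → 1
19:50 end SLOT7 → 0
Peak is 3, at 08:45 (SLOT1, SLOT3, SLOT8).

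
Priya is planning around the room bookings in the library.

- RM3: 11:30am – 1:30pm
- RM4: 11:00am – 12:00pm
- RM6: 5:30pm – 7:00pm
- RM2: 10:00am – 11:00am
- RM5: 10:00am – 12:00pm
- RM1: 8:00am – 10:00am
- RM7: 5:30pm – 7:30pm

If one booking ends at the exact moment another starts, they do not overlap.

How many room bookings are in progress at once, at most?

Sort all start/end points and keep a running count:
8:00am start RM1 → 1
10:00am end RM1 → 0
10:00am start RM2 → 1
10:00am start RM5 → 2
11:00am end RM2 → 1
11:00am start RM4 → 2
11:30am start RM3 → 3
12:00pm end RM4 → 2
12:00pm end RM5 → 1
1:30pm end RM3 → 0
5:30pm start RM6 → 1
5:30pm start RM7 → 2
7:00pm end RM6 → 1
7:30pm end RM7 → 0
Peak is 3, at 11:30am (RM3, RM4, RM5).

3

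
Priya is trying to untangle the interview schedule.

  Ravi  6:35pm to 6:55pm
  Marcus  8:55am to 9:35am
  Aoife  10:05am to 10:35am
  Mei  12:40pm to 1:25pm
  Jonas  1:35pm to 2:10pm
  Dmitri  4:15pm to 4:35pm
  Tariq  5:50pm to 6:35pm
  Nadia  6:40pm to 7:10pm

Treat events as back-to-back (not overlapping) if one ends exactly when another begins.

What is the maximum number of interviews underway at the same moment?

2

Sort all start/end points and keep a running count:
8:55am start Marcus → 1
9:35am end Marcus → 0
10:05am start Aoife → 1
10:35am end Aoife → 0
12:40pm start Mei → 1
1:25pm end Mei → 0
1:35pm start Jonas → 1
2:10pm end Jonas → 0
4:15pm start Dmitri → 1
4:35pm end Dmitri → 0
5:50pm start Tariq → 1
6:35pm end Tariq → 0
6:35pm start Ravi → 1
6:40pm start Nadia → 2
6:55pm end Ravi → 1
7:10pm end Nadia → 0
Peak is 2, at 6:40pm (Nadia, Ravi).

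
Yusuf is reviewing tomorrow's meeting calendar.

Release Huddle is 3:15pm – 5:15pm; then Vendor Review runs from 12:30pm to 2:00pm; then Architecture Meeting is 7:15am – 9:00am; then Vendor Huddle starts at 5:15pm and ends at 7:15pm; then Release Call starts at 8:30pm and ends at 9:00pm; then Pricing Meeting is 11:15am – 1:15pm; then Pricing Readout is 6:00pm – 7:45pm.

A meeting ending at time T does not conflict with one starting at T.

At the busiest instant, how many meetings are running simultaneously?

Sweep the timeline, counting +1 at each start and −1 at each end (ends before starts at a tie):
7:15am start Architecture Meeting → 1
9:00am end Architecture Meeting → 0
11:15am start Pricing Meeting → 1
12:30pm start Vendor Review → 2
1:15pm end Pricing Meeting → 1
2:00pm end Vendor Review → 0
3:15pm start Release Huddle → 1
5:15pm end Release Huddle → 0
5:15pm start Vendor Huddle → 1
6:00pm start Pricing Readout → 2
7:15pm end Vendor Huddle → 1
7:45pm end Pricing Readout → 0
8:30pm start Release Call → 1
9:00pm end Release Call → 0
Peak is 2, at 12:30pm (Pricing Meeting, Vendor Review).

2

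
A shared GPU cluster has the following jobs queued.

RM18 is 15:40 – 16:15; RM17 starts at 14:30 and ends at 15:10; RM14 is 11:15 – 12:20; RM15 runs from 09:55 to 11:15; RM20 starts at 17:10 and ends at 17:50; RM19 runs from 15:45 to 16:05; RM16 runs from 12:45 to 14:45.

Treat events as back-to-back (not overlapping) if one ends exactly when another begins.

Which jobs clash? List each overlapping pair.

RM16 & RM17, RM18 & RM19

Sorted by start: RM15, RM14, RM16, RM17, RM18, RM19, RM20.
RM14 starts exactly when RM15 ends (back-to-back, no overlap) — done with RM15.
RM16 starts after RM14 ends — done with RM14.
RM17 starts before RM16 ends → RM16 and RM17 overlap.
RM18 starts after RM16 ends — done with RM16.
RM18 starts after RM17 ends — done with RM17.
RM19 starts before RM18 ends → RM18 and RM19 overlap.
RM20 starts after RM18 ends.
RM20 starts after RM19 ends.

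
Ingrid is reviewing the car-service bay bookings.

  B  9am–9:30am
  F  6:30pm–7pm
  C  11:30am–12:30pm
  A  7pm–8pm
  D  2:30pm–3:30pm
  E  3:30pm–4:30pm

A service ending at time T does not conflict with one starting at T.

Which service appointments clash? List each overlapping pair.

none

Sorted by start: B, C, D, E, F, A.
C starts after B ends — done with B.
D starts after C ends — done with C.
E starts exactly when D ends (back-to-back, no overlap) — done with D.
F starts after E ends — done with E.
A starts exactly when F ends (back-to-back, no overlap).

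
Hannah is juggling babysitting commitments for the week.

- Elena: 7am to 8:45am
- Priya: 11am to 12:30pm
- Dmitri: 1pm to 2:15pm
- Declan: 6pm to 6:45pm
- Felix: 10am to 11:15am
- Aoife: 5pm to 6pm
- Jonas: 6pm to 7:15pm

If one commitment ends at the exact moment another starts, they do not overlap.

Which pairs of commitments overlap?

Sorted by start: Elena, Felix, Priya, Dmitri, Aoife, Jonas, Declan.
Felix starts after Elena ends — done with Elena.
Priya starts before Felix ends → Felix and Priya overlap.
Dmitri starts after Felix ends — done with Felix.
Dmitri starts after Priya ends — done with Priya.
Aoife starts after Dmitri ends — done with Dmitri.
Jonas starts exactly when Aoife ends (back-to-back, no overlap) — done with Aoife.
Declan starts before Jonas ends → Jonas and Declan overlap.

Declan & Jonas, Felix & Priya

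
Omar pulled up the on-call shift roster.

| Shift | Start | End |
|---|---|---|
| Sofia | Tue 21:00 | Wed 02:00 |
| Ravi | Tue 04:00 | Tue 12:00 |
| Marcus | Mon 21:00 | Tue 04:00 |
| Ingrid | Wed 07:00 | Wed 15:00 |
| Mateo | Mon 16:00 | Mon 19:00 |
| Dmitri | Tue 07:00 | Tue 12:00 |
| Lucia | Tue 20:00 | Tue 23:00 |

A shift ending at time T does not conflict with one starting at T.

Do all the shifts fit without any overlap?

No

Sorted by start: Mateo, Marcus, Ravi, Dmitri, Lucia, Sofia, Ingrid.
Marcus starts after Mateo ends; Mateo is clear from here.
Ravi starts exactly when Marcus ends (back-to-back, no overlap); Marcus is clear from here.
Dmitri starts before Ravi ends → Ravi and Dmitri overlap.
That's a conflict, so the schedule is not conflict-free.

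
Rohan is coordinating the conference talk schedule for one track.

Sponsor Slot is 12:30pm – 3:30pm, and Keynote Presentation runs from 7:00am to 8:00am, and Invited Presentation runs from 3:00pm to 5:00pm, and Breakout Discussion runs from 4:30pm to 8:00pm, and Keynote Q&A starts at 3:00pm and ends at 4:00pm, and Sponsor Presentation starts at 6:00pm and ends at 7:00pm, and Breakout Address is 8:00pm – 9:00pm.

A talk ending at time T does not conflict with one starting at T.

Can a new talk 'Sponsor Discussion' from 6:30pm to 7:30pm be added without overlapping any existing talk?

No — it overlaps Breakout Discussion, Sponsor Presentation

Keynote Presentation: ends 8:00am at or before Sponsor Discussion starts 6:30pm → clear.
Sponsor Slot: ends 3:30pm at or before Sponsor Discussion starts 6:30pm → clear.
Invited Presentation: ends 5:00pm at or before Sponsor Discussion starts 6:30pm → clear.
Keynote Q&A: ends 4:00pm at or before Sponsor Discussion starts 6:30pm → clear.
Breakout Discussion: starts 4:30pm before Sponsor Discussion ends 7:30pm, and ends 8:00pm after Sponsor Discussion starts 6:30pm → overlap.
Sponsor Presentation: starts 6:00pm before Sponsor Discussion ends 7:30pm, and ends 7:00pm after Sponsor Discussion starts 6:30pm → overlap.
Breakout Address: starts 8:00pm at or after Sponsor Discussion ends 7:30pm → clear.
Sponsor Discussion overlaps Sponsor Presentation, Breakout Discussion.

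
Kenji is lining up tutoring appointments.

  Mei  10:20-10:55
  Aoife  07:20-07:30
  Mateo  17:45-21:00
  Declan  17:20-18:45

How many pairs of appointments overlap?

Check each pair: they overlap iff neither finishes before the other starts.
Sorted by start: Aoife, Mei, Declan, Mateo.
Mei starts after Aoife ends, so nothing later overlaps Aoife either.
Declan starts after Mei ends, so nothing later overlaps Mei either.
Mateo starts before Declan ends → Declan and Mateo overlap.
Overlapping pairs: Declan & Mateo — 1 in total.

1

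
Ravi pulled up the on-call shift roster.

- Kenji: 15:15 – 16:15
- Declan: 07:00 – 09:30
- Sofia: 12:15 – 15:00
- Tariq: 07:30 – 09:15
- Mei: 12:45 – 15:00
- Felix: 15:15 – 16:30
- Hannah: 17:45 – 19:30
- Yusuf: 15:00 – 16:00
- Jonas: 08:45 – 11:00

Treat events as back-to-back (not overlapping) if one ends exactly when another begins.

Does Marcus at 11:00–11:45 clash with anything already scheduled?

No — it doesn't clash with anything

Declan: ends 09:30 at or before Marcus starts 11:00 → clear.
Tariq: ends 09:15 at or before Marcus starts 11:00 → clear.
Jonas: ends 11:00 at or before Marcus starts 11:00 → clear.
Sofia: starts 12:15 at or after Marcus ends 11:45 → clear.
Mei: starts 12:45 at or after Marcus ends 11:45 → clear.
Yusuf: starts 15:00 at or after Marcus ends 11:45 → clear.
Felix: starts 15:15 at or after Marcus ends 11:45 → clear.
Kenji: starts 15:15 at or after Marcus ends 11:45 → clear.
Hannah: starts 17:45 at or after Marcus ends 11:45 → clear.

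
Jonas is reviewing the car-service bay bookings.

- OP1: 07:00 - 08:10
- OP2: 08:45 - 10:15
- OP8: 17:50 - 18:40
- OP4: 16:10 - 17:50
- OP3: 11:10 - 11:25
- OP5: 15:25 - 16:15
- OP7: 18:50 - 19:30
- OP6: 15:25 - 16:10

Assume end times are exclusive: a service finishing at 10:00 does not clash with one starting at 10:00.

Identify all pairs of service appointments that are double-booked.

Sorted by start: OP1, OP2, OP3, OP5, OP6, OP4, OP8, OP7.
OP2 starts after OP1 ends; OP1 is clear from here.
OP3 starts after OP2 ends; OP2 is clear from here.
OP5 starts after OP3 ends; OP3 is clear from here.
OP6 starts before OP5 ends → OP5 and OP6 overlap.
OP4 starts before OP5 ends → OP5 and OP4 overlap.
OP8 starts after OP5 ends; OP5 is clear from here.
OP4 starts exactly when OP6 ends (back-to-back, no overlap); OP6 is clear from here.
OP8 starts exactly when OP4 ends (back-to-back, no overlap); OP4 is clear from here.
OP7 starts after OP8 ends.

OP4 & OP5, OP5 & OP6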